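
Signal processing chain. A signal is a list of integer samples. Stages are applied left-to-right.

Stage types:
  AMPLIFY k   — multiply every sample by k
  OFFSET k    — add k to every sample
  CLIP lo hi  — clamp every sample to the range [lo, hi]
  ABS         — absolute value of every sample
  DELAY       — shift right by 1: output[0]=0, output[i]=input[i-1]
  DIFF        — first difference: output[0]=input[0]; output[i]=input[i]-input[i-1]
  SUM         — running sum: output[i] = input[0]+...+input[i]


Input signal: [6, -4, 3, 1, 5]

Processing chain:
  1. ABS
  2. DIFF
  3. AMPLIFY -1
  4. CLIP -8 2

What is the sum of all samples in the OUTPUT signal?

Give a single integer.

Input: [6, -4, 3, 1, 5]
Stage 1 (ABS): |6|=6, |-4|=4, |3|=3, |1|=1, |5|=5 -> [6, 4, 3, 1, 5]
Stage 2 (DIFF): s[0]=6, 4-6=-2, 3-4=-1, 1-3=-2, 5-1=4 -> [6, -2, -1, -2, 4]
Stage 3 (AMPLIFY -1): 6*-1=-6, -2*-1=2, -1*-1=1, -2*-1=2, 4*-1=-4 -> [-6, 2, 1, 2, -4]
Stage 4 (CLIP -8 2): clip(-6,-8,2)=-6, clip(2,-8,2)=2, clip(1,-8,2)=1, clip(2,-8,2)=2, clip(-4,-8,2)=-4 -> [-6, 2, 1, 2, -4]
Output sum: -5

Answer: -5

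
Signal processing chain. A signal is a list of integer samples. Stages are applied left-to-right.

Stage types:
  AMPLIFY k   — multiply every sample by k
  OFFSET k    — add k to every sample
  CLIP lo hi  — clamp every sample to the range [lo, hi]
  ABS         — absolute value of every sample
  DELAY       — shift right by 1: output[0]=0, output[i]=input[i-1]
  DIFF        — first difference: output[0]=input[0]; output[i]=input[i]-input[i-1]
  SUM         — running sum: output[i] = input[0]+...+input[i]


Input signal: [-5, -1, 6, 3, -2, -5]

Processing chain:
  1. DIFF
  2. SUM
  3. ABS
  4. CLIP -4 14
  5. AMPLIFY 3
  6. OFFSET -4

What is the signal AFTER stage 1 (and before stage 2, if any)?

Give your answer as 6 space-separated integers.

Input: [-5, -1, 6, 3, -2, -5]
Stage 1 (DIFF): s[0]=-5, -1--5=4, 6--1=7, 3-6=-3, -2-3=-5, -5--2=-3 -> [-5, 4, 7, -3, -5, -3]

Answer: -5 4 7 -3 -5 -3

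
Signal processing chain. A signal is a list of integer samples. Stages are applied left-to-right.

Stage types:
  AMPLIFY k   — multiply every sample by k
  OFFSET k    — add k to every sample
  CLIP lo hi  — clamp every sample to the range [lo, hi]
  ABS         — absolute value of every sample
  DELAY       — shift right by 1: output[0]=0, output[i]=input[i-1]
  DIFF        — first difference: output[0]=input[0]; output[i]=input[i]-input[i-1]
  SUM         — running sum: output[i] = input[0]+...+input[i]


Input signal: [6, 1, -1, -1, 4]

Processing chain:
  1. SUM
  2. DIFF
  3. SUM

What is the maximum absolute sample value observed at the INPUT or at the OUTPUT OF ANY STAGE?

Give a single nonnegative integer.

Input: [6, 1, -1, -1, 4] (max |s|=6)
Stage 1 (SUM): sum[0..0]=6, sum[0..1]=7, sum[0..2]=6, sum[0..3]=5, sum[0..4]=9 -> [6, 7, 6, 5, 9] (max |s|=9)
Stage 2 (DIFF): s[0]=6, 7-6=1, 6-7=-1, 5-6=-1, 9-5=4 -> [6, 1, -1, -1, 4] (max |s|=6)
Stage 3 (SUM): sum[0..0]=6, sum[0..1]=7, sum[0..2]=6, sum[0..3]=5, sum[0..4]=9 -> [6, 7, 6, 5, 9] (max |s|=9)
Overall max amplitude: 9

Answer: 9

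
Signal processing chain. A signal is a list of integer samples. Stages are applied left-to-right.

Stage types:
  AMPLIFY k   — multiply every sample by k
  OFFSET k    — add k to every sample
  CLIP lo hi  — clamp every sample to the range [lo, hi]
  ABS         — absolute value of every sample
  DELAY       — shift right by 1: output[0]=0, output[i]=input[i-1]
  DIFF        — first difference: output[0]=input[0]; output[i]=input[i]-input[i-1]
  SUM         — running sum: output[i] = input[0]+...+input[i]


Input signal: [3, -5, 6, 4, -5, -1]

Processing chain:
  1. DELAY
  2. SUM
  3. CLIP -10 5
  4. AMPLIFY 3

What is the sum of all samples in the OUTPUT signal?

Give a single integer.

Answer: 39

Derivation:
Input: [3, -5, 6, 4, -5, -1]
Stage 1 (DELAY): [0, 3, -5, 6, 4, -5] = [0, 3, -5, 6, 4, -5] -> [0, 3, -5, 6, 4, -5]
Stage 2 (SUM): sum[0..0]=0, sum[0..1]=3, sum[0..2]=-2, sum[0..3]=4, sum[0..4]=8, sum[0..5]=3 -> [0, 3, -2, 4, 8, 3]
Stage 3 (CLIP -10 5): clip(0,-10,5)=0, clip(3,-10,5)=3, clip(-2,-10,5)=-2, clip(4,-10,5)=4, clip(8,-10,5)=5, clip(3,-10,5)=3 -> [0, 3, -2, 4, 5, 3]
Stage 4 (AMPLIFY 3): 0*3=0, 3*3=9, -2*3=-6, 4*3=12, 5*3=15, 3*3=9 -> [0, 9, -6, 12, 15, 9]
Output sum: 39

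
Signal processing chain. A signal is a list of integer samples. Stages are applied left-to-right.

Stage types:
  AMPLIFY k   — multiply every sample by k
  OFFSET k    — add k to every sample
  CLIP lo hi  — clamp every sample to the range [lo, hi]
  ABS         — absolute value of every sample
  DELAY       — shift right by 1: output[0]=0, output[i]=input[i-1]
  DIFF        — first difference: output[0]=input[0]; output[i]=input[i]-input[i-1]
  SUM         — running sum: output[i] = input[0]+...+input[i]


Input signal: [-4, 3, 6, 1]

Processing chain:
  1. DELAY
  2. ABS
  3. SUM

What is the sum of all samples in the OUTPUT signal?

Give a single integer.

Input: [-4, 3, 6, 1]
Stage 1 (DELAY): [0, -4, 3, 6] = [0, -4, 3, 6] -> [0, -4, 3, 6]
Stage 2 (ABS): |0|=0, |-4|=4, |3|=3, |6|=6 -> [0, 4, 3, 6]
Stage 3 (SUM): sum[0..0]=0, sum[0..1]=4, sum[0..2]=7, sum[0..3]=13 -> [0, 4, 7, 13]
Output sum: 24

Answer: 24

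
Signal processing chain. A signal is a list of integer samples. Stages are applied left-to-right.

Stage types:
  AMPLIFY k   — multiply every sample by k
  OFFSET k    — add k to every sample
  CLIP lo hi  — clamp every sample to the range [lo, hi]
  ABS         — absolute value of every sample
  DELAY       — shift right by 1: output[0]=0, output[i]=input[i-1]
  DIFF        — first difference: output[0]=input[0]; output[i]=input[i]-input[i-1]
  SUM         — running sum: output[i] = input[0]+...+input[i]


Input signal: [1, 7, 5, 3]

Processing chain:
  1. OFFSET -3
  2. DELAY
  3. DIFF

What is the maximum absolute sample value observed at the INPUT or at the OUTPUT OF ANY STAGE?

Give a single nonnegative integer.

Answer: 7

Derivation:
Input: [1, 7, 5, 3] (max |s|=7)
Stage 1 (OFFSET -3): 1+-3=-2, 7+-3=4, 5+-3=2, 3+-3=0 -> [-2, 4, 2, 0] (max |s|=4)
Stage 2 (DELAY): [0, -2, 4, 2] = [0, -2, 4, 2] -> [0, -2, 4, 2] (max |s|=4)
Stage 3 (DIFF): s[0]=0, -2-0=-2, 4--2=6, 2-4=-2 -> [0, -2, 6, -2] (max |s|=6)
Overall max amplitude: 7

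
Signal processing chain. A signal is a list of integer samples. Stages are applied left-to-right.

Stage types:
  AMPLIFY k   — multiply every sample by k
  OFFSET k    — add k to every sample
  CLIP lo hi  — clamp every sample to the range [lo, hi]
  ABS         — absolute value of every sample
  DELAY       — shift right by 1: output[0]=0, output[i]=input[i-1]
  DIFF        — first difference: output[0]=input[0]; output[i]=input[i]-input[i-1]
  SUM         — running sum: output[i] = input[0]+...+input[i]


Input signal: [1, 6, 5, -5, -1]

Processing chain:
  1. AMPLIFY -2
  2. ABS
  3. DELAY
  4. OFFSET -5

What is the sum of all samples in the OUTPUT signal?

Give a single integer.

Input: [1, 6, 5, -5, -1]
Stage 1 (AMPLIFY -2): 1*-2=-2, 6*-2=-12, 5*-2=-10, -5*-2=10, -1*-2=2 -> [-2, -12, -10, 10, 2]
Stage 2 (ABS): |-2|=2, |-12|=12, |-10|=10, |10|=10, |2|=2 -> [2, 12, 10, 10, 2]
Stage 3 (DELAY): [0, 2, 12, 10, 10] = [0, 2, 12, 10, 10] -> [0, 2, 12, 10, 10]
Stage 4 (OFFSET -5): 0+-5=-5, 2+-5=-3, 12+-5=7, 10+-5=5, 10+-5=5 -> [-5, -3, 7, 5, 5]
Output sum: 9

Answer: 9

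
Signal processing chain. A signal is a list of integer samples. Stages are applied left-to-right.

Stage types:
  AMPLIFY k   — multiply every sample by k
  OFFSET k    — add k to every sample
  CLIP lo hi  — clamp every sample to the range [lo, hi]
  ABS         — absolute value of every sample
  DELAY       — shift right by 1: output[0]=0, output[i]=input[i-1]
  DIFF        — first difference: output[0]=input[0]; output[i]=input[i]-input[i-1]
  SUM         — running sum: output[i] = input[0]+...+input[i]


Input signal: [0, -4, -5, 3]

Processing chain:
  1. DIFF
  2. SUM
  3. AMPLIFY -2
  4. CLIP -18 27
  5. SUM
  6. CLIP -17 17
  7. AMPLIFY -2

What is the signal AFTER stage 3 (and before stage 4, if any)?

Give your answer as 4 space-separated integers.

Input: [0, -4, -5, 3]
Stage 1 (DIFF): s[0]=0, -4-0=-4, -5--4=-1, 3--5=8 -> [0, -4, -1, 8]
Stage 2 (SUM): sum[0..0]=0, sum[0..1]=-4, sum[0..2]=-5, sum[0..3]=3 -> [0, -4, -5, 3]
Stage 3 (AMPLIFY -2): 0*-2=0, -4*-2=8, -5*-2=10, 3*-2=-6 -> [0, 8, 10, -6]

Answer: 0 8 10 -6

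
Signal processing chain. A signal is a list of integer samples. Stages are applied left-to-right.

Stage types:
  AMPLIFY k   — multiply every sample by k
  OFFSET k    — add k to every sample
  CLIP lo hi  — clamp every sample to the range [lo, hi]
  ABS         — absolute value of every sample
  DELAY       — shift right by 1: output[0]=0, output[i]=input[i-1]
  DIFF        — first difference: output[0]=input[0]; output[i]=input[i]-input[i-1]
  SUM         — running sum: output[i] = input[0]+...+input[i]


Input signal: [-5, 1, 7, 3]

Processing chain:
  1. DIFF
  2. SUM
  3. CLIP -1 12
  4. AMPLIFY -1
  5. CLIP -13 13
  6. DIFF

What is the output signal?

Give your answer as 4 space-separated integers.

Input: [-5, 1, 7, 3]
Stage 1 (DIFF): s[0]=-5, 1--5=6, 7-1=6, 3-7=-4 -> [-5, 6, 6, -4]
Stage 2 (SUM): sum[0..0]=-5, sum[0..1]=1, sum[0..2]=7, sum[0..3]=3 -> [-5, 1, 7, 3]
Stage 3 (CLIP -1 12): clip(-5,-1,12)=-1, clip(1,-1,12)=1, clip(7,-1,12)=7, clip(3,-1,12)=3 -> [-1, 1, 7, 3]
Stage 4 (AMPLIFY -1): -1*-1=1, 1*-1=-1, 7*-1=-7, 3*-1=-3 -> [1, -1, -7, -3]
Stage 5 (CLIP -13 13): clip(1,-13,13)=1, clip(-1,-13,13)=-1, clip(-7,-13,13)=-7, clip(-3,-13,13)=-3 -> [1, -1, -7, -3]
Stage 6 (DIFF): s[0]=1, -1-1=-2, -7--1=-6, -3--7=4 -> [1, -2, -6, 4]

Answer: 1 -2 -6 4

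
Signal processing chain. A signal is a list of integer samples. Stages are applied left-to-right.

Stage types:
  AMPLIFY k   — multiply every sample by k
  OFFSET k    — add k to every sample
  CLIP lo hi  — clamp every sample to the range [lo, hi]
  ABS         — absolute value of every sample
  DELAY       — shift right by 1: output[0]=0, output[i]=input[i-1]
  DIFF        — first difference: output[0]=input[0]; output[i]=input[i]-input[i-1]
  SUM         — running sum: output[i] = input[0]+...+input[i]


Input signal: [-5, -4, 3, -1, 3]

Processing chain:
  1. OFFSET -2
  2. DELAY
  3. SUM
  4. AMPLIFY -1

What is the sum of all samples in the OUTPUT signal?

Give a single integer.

Answer: 47

Derivation:
Input: [-5, -4, 3, -1, 3]
Stage 1 (OFFSET -2): -5+-2=-7, -4+-2=-6, 3+-2=1, -1+-2=-3, 3+-2=1 -> [-7, -6, 1, -3, 1]
Stage 2 (DELAY): [0, -7, -6, 1, -3] = [0, -7, -6, 1, -3] -> [0, -7, -6, 1, -3]
Stage 3 (SUM): sum[0..0]=0, sum[0..1]=-7, sum[0..2]=-13, sum[0..3]=-12, sum[0..4]=-15 -> [0, -7, -13, -12, -15]
Stage 4 (AMPLIFY -1): 0*-1=0, -7*-1=7, -13*-1=13, -12*-1=12, -15*-1=15 -> [0, 7, 13, 12, 15]
Output sum: 47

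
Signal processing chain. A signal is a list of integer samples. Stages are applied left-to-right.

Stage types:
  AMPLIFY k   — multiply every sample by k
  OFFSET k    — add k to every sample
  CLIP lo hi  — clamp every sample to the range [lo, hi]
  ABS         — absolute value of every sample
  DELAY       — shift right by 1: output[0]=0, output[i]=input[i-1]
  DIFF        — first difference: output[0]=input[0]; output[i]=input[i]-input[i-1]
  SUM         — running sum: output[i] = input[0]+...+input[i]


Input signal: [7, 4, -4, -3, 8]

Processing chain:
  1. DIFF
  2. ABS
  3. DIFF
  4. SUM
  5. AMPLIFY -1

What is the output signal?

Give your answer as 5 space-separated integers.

Answer: -7 -3 -8 -1 -11

Derivation:
Input: [7, 4, -4, -3, 8]
Stage 1 (DIFF): s[0]=7, 4-7=-3, -4-4=-8, -3--4=1, 8--3=11 -> [7, -3, -8, 1, 11]
Stage 2 (ABS): |7|=7, |-3|=3, |-8|=8, |1|=1, |11|=11 -> [7, 3, 8, 1, 11]
Stage 3 (DIFF): s[0]=7, 3-7=-4, 8-3=5, 1-8=-7, 11-1=10 -> [7, -4, 5, -7, 10]
Stage 4 (SUM): sum[0..0]=7, sum[0..1]=3, sum[0..2]=8, sum[0..3]=1, sum[0..4]=11 -> [7, 3, 8, 1, 11]
Stage 5 (AMPLIFY -1): 7*-1=-7, 3*-1=-3, 8*-1=-8, 1*-1=-1, 11*-1=-11 -> [-7, -3, -8, -1, -11]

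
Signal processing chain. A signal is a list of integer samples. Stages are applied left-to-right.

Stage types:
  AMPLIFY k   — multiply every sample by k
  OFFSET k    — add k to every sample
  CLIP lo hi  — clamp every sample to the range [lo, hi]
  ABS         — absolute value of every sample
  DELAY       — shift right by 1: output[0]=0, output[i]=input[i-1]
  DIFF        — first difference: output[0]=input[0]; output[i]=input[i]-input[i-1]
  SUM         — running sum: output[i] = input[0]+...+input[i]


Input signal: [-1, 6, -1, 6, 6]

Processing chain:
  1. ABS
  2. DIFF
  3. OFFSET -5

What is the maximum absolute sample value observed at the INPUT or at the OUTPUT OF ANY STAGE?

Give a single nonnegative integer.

Input: [-1, 6, -1, 6, 6] (max |s|=6)
Stage 1 (ABS): |-1|=1, |6|=6, |-1|=1, |6|=6, |6|=6 -> [1, 6, 1, 6, 6] (max |s|=6)
Stage 2 (DIFF): s[0]=1, 6-1=5, 1-6=-5, 6-1=5, 6-6=0 -> [1, 5, -5, 5, 0] (max |s|=5)
Stage 3 (OFFSET -5): 1+-5=-4, 5+-5=0, -5+-5=-10, 5+-5=0, 0+-5=-5 -> [-4, 0, -10, 0, -5] (max |s|=10)
Overall max amplitude: 10

Answer: 10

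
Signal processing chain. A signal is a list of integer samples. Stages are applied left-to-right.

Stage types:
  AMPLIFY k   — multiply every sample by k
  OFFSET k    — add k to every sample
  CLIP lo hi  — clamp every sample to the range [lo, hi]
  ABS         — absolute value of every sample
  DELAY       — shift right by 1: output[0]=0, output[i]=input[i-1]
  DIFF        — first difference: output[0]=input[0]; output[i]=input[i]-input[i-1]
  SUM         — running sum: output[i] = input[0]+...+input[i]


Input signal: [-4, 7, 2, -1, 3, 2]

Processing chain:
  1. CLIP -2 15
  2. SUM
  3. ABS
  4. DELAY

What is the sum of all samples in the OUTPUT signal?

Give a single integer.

Answer: 29

Derivation:
Input: [-4, 7, 2, -1, 3, 2]
Stage 1 (CLIP -2 15): clip(-4,-2,15)=-2, clip(7,-2,15)=7, clip(2,-2,15)=2, clip(-1,-2,15)=-1, clip(3,-2,15)=3, clip(2,-2,15)=2 -> [-2, 7, 2, -1, 3, 2]
Stage 2 (SUM): sum[0..0]=-2, sum[0..1]=5, sum[0..2]=7, sum[0..3]=6, sum[0..4]=9, sum[0..5]=11 -> [-2, 5, 7, 6, 9, 11]
Stage 3 (ABS): |-2|=2, |5|=5, |7|=7, |6|=6, |9|=9, |11|=11 -> [2, 5, 7, 6, 9, 11]
Stage 4 (DELAY): [0, 2, 5, 7, 6, 9] = [0, 2, 5, 7, 6, 9] -> [0, 2, 5, 7, 6, 9]
Output sum: 29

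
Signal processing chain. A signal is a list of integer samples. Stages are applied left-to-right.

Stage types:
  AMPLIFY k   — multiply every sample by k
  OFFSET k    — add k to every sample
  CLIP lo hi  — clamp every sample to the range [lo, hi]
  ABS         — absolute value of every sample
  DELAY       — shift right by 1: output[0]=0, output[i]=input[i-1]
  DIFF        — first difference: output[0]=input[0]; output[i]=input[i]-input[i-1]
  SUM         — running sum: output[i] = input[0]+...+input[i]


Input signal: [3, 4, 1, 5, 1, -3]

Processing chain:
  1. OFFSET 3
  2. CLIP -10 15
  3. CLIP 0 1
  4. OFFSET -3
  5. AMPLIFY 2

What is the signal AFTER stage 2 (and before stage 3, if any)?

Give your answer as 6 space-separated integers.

Input: [3, 4, 1, 5, 1, -3]
Stage 1 (OFFSET 3): 3+3=6, 4+3=7, 1+3=4, 5+3=8, 1+3=4, -3+3=0 -> [6, 7, 4, 8, 4, 0]
Stage 2 (CLIP -10 15): clip(6,-10,15)=6, clip(7,-10,15)=7, clip(4,-10,15)=4, clip(8,-10,15)=8, clip(4,-10,15)=4, clip(0,-10,15)=0 -> [6, 7, 4, 8, 4, 0]

Answer: 6 7 4 8 4 0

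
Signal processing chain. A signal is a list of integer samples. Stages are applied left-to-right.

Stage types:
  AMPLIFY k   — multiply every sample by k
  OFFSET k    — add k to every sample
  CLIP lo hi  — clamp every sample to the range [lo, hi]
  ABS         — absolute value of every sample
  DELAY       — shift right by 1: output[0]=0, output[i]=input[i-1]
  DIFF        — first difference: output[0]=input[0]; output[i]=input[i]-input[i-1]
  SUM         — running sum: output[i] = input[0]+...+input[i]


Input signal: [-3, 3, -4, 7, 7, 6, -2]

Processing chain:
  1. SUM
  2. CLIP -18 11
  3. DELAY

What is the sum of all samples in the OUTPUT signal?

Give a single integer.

Answer: 17

Derivation:
Input: [-3, 3, -4, 7, 7, 6, -2]
Stage 1 (SUM): sum[0..0]=-3, sum[0..1]=0, sum[0..2]=-4, sum[0..3]=3, sum[0..4]=10, sum[0..5]=16, sum[0..6]=14 -> [-3, 0, -4, 3, 10, 16, 14]
Stage 2 (CLIP -18 11): clip(-3,-18,11)=-3, clip(0,-18,11)=0, clip(-4,-18,11)=-4, clip(3,-18,11)=3, clip(10,-18,11)=10, clip(16,-18,11)=11, clip(14,-18,11)=11 -> [-3, 0, -4, 3, 10, 11, 11]
Stage 3 (DELAY): [0, -3, 0, -4, 3, 10, 11] = [0, -3, 0, -4, 3, 10, 11] -> [0, -3, 0, -4, 3, 10, 11]
Output sum: 17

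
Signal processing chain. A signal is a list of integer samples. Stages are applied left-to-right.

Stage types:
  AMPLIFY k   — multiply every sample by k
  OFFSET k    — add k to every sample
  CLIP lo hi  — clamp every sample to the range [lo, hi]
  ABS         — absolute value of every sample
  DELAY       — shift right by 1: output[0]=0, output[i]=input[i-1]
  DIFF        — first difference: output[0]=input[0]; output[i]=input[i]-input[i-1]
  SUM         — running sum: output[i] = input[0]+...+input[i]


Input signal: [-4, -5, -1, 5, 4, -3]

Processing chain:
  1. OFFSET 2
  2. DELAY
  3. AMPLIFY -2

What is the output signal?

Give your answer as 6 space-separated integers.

Answer: 0 4 6 -2 -14 -12

Derivation:
Input: [-4, -5, -1, 5, 4, -3]
Stage 1 (OFFSET 2): -4+2=-2, -5+2=-3, -1+2=1, 5+2=7, 4+2=6, -3+2=-1 -> [-2, -3, 1, 7, 6, -1]
Stage 2 (DELAY): [0, -2, -3, 1, 7, 6] = [0, -2, -3, 1, 7, 6] -> [0, -2, -3, 1, 7, 6]
Stage 3 (AMPLIFY -2): 0*-2=0, -2*-2=4, -3*-2=6, 1*-2=-2, 7*-2=-14, 6*-2=-12 -> [0, 4, 6, -2, -14, -12]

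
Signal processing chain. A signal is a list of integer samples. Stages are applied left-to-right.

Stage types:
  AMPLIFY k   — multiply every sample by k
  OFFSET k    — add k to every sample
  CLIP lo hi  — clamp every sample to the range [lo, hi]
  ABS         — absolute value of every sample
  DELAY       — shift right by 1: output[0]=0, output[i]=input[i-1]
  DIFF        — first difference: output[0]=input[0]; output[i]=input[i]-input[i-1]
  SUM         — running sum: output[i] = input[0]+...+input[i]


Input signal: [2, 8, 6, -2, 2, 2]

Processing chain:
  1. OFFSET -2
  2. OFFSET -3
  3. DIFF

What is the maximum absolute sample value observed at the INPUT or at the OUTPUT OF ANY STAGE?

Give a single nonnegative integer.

Input: [2, 8, 6, -2, 2, 2] (max |s|=8)
Stage 1 (OFFSET -2): 2+-2=0, 8+-2=6, 6+-2=4, -2+-2=-4, 2+-2=0, 2+-2=0 -> [0, 6, 4, -4, 0, 0] (max |s|=6)
Stage 2 (OFFSET -3): 0+-3=-3, 6+-3=3, 4+-3=1, -4+-3=-7, 0+-3=-3, 0+-3=-3 -> [-3, 3, 1, -7, -3, -3] (max |s|=7)
Stage 3 (DIFF): s[0]=-3, 3--3=6, 1-3=-2, -7-1=-8, -3--7=4, -3--3=0 -> [-3, 6, -2, -8, 4, 0] (max |s|=8)
Overall max amplitude: 8

Answer: 8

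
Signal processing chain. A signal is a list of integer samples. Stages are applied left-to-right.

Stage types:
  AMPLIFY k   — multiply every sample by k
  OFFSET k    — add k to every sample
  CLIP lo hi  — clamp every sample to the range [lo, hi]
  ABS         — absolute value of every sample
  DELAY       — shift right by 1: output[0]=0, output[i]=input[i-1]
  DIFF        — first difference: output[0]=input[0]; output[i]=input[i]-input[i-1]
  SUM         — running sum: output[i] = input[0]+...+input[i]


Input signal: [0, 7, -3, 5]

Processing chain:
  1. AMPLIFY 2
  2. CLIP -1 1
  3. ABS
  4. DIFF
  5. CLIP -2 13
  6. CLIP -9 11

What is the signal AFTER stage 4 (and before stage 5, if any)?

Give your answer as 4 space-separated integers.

Input: [0, 7, -3, 5]
Stage 1 (AMPLIFY 2): 0*2=0, 7*2=14, -3*2=-6, 5*2=10 -> [0, 14, -6, 10]
Stage 2 (CLIP -1 1): clip(0,-1,1)=0, clip(14,-1,1)=1, clip(-6,-1,1)=-1, clip(10,-1,1)=1 -> [0, 1, -1, 1]
Stage 3 (ABS): |0|=0, |1|=1, |-1|=1, |1|=1 -> [0, 1, 1, 1]
Stage 4 (DIFF): s[0]=0, 1-0=1, 1-1=0, 1-1=0 -> [0, 1, 0, 0]

Answer: 0 1 0 0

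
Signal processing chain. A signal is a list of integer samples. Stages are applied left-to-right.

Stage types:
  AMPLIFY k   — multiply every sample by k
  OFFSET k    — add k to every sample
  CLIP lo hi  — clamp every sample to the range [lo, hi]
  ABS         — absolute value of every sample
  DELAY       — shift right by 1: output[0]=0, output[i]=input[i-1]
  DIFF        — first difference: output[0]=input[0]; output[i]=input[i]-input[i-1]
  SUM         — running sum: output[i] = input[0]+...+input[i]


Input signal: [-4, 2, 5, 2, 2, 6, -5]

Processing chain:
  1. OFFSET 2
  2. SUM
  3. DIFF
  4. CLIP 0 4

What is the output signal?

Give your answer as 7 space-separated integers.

Answer: 0 4 4 4 4 4 0

Derivation:
Input: [-4, 2, 5, 2, 2, 6, -5]
Stage 1 (OFFSET 2): -4+2=-2, 2+2=4, 5+2=7, 2+2=4, 2+2=4, 6+2=8, -5+2=-3 -> [-2, 4, 7, 4, 4, 8, -3]
Stage 2 (SUM): sum[0..0]=-2, sum[0..1]=2, sum[0..2]=9, sum[0..3]=13, sum[0..4]=17, sum[0..5]=25, sum[0..6]=22 -> [-2, 2, 9, 13, 17, 25, 22]
Stage 3 (DIFF): s[0]=-2, 2--2=4, 9-2=7, 13-9=4, 17-13=4, 25-17=8, 22-25=-3 -> [-2, 4, 7, 4, 4, 8, -3]
Stage 4 (CLIP 0 4): clip(-2,0,4)=0, clip(4,0,4)=4, clip(7,0,4)=4, clip(4,0,4)=4, clip(4,0,4)=4, clip(8,0,4)=4, clip(-3,0,4)=0 -> [0, 4, 4, 4, 4, 4, 0]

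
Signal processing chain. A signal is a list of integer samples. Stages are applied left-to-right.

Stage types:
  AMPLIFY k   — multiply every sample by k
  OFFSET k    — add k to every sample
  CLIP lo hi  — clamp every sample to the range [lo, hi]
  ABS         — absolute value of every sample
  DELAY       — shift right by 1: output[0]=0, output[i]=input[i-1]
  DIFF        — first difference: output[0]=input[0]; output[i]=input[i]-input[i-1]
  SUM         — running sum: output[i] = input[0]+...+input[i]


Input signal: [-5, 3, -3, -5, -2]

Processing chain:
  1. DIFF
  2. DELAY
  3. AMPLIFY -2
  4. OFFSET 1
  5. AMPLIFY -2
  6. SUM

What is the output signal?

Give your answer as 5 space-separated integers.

Input: [-5, 3, -3, -5, -2]
Stage 1 (DIFF): s[0]=-5, 3--5=8, -3-3=-6, -5--3=-2, -2--5=3 -> [-5, 8, -6, -2, 3]
Stage 2 (DELAY): [0, -5, 8, -6, -2] = [0, -5, 8, -6, -2] -> [0, -5, 8, -6, -2]
Stage 3 (AMPLIFY -2): 0*-2=0, -5*-2=10, 8*-2=-16, -6*-2=12, -2*-2=4 -> [0, 10, -16, 12, 4]
Stage 4 (OFFSET 1): 0+1=1, 10+1=11, -16+1=-15, 12+1=13, 4+1=5 -> [1, 11, -15, 13, 5]
Stage 5 (AMPLIFY -2): 1*-2=-2, 11*-2=-22, -15*-2=30, 13*-2=-26, 5*-2=-10 -> [-2, -22, 30, -26, -10]
Stage 6 (SUM): sum[0..0]=-2, sum[0..1]=-24, sum[0..2]=6, sum[0..3]=-20, sum[0..4]=-30 -> [-2, -24, 6, -20, -30]

Answer: -2 -24 6 -20 -30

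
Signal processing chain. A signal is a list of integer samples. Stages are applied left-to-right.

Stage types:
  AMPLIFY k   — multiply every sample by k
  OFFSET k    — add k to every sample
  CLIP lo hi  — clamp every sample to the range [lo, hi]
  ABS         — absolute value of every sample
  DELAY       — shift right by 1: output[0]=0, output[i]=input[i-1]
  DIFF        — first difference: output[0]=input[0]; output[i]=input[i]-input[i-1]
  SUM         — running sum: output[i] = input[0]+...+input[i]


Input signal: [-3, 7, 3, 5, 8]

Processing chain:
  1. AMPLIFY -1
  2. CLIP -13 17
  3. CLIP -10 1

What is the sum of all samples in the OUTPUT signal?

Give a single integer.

Input: [-3, 7, 3, 5, 8]
Stage 1 (AMPLIFY -1): -3*-1=3, 7*-1=-7, 3*-1=-3, 5*-1=-5, 8*-1=-8 -> [3, -7, -3, -5, -8]
Stage 2 (CLIP -13 17): clip(3,-13,17)=3, clip(-7,-13,17)=-7, clip(-3,-13,17)=-3, clip(-5,-13,17)=-5, clip(-8,-13,17)=-8 -> [3, -7, -3, -5, -8]
Stage 3 (CLIP -10 1): clip(3,-10,1)=1, clip(-7,-10,1)=-7, clip(-3,-10,1)=-3, clip(-5,-10,1)=-5, clip(-8,-10,1)=-8 -> [1, -7, -3, -5, -8]
Output sum: -22

Answer: -22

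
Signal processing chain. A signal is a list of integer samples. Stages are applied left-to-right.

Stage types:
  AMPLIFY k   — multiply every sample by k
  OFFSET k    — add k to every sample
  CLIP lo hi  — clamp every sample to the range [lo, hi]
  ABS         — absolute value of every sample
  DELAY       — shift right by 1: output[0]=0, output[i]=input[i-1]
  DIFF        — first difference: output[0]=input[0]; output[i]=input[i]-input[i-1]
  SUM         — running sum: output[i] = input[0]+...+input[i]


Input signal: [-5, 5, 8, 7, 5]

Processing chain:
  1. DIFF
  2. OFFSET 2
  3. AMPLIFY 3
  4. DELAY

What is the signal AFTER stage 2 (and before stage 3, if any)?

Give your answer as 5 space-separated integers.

Answer: -3 12 5 1 0

Derivation:
Input: [-5, 5, 8, 7, 5]
Stage 1 (DIFF): s[0]=-5, 5--5=10, 8-5=3, 7-8=-1, 5-7=-2 -> [-5, 10, 3, -1, -2]
Stage 2 (OFFSET 2): -5+2=-3, 10+2=12, 3+2=5, -1+2=1, -2+2=0 -> [-3, 12, 5, 1, 0]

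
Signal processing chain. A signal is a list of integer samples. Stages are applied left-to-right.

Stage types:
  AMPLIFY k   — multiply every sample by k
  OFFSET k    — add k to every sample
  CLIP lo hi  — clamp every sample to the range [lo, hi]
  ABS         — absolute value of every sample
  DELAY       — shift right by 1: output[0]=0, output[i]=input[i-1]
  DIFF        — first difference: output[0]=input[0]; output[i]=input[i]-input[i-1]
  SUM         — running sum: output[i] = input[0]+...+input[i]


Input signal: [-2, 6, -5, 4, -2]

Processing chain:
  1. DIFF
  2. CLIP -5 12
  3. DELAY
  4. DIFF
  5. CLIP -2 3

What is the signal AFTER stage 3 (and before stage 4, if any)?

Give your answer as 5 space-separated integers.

Answer: 0 -2 8 -5 9

Derivation:
Input: [-2, 6, -5, 4, -2]
Stage 1 (DIFF): s[0]=-2, 6--2=8, -5-6=-11, 4--5=9, -2-4=-6 -> [-2, 8, -11, 9, -6]
Stage 2 (CLIP -5 12): clip(-2,-5,12)=-2, clip(8,-5,12)=8, clip(-11,-5,12)=-5, clip(9,-5,12)=9, clip(-6,-5,12)=-5 -> [-2, 8, -5, 9, -5]
Stage 3 (DELAY): [0, -2, 8, -5, 9] = [0, -2, 8, -5, 9] -> [0, -2, 8, -5, 9]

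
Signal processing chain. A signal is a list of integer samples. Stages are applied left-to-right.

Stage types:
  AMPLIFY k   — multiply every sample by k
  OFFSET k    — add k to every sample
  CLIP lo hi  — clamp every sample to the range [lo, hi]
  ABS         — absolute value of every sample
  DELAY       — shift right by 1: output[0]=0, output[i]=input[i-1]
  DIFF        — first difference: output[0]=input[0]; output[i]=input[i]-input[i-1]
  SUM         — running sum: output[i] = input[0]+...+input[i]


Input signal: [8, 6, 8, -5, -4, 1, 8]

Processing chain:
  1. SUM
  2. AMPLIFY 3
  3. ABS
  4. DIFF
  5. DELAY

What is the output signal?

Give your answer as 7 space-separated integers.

Input: [8, 6, 8, -5, -4, 1, 8]
Stage 1 (SUM): sum[0..0]=8, sum[0..1]=14, sum[0..2]=22, sum[0..3]=17, sum[0..4]=13, sum[0..5]=14, sum[0..6]=22 -> [8, 14, 22, 17, 13, 14, 22]
Stage 2 (AMPLIFY 3): 8*3=24, 14*3=42, 22*3=66, 17*3=51, 13*3=39, 14*3=42, 22*3=66 -> [24, 42, 66, 51, 39, 42, 66]
Stage 3 (ABS): |24|=24, |42|=42, |66|=66, |51|=51, |39|=39, |42|=42, |66|=66 -> [24, 42, 66, 51, 39, 42, 66]
Stage 4 (DIFF): s[0]=24, 42-24=18, 66-42=24, 51-66=-15, 39-51=-12, 42-39=3, 66-42=24 -> [24, 18, 24, -15, -12, 3, 24]
Stage 5 (DELAY): [0, 24, 18, 24, -15, -12, 3] = [0, 24, 18, 24, -15, -12, 3] -> [0, 24, 18, 24, -15, -12, 3]

Answer: 0 24 18 24 -15 -12 3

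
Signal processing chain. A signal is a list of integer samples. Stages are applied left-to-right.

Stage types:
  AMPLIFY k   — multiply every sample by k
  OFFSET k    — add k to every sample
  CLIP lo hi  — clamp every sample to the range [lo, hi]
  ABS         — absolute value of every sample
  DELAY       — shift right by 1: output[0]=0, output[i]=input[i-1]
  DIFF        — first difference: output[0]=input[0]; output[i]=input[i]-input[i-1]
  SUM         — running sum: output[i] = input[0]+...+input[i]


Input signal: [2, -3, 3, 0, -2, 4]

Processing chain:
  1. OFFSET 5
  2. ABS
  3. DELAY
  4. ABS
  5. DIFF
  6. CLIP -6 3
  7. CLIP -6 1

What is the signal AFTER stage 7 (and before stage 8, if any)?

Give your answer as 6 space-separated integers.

Answer: 0 1 -5 1 -3 -2

Derivation:
Input: [2, -3, 3, 0, -2, 4]
Stage 1 (OFFSET 5): 2+5=7, -3+5=2, 3+5=8, 0+5=5, -2+5=3, 4+5=9 -> [7, 2, 8, 5, 3, 9]
Stage 2 (ABS): |7|=7, |2|=2, |8|=8, |5|=5, |3|=3, |9|=9 -> [7, 2, 8, 5, 3, 9]
Stage 3 (DELAY): [0, 7, 2, 8, 5, 3] = [0, 7, 2, 8, 5, 3] -> [0, 7, 2, 8, 5, 3]
Stage 4 (ABS): |0|=0, |7|=7, |2|=2, |8|=8, |5|=5, |3|=3 -> [0, 7, 2, 8, 5, 3]
Stage 5 (DIFF): s[0]=0, 7-0=7, 2-7=-5, 8-2=6, 5-8=-3, 3-5=-2 -> [0, 7, -5, 6, -3, -2]
Stage 6 (CLIP -6 3): clip(0,-6,3)=0, clip(7,-6,3)=3, clip(-5,-6,3)=-5, clip(6,-6,3)=3, clip(-3,-6,3)=-3, clip(-2,-6,3)=-2 -> [0, 3, -5, 3, -3, -2]
Stage 7 (CLIP -6 1): clip(0,-6,1)=0, clip(3,-6,1)=1, clip(-5,-6,1)=-5, clip(3,-6,1)=1, clip(-3,-6,1)=-3, clip(-2,-6,1)=-2 -> [0, 1, -5, 1, -3, -2]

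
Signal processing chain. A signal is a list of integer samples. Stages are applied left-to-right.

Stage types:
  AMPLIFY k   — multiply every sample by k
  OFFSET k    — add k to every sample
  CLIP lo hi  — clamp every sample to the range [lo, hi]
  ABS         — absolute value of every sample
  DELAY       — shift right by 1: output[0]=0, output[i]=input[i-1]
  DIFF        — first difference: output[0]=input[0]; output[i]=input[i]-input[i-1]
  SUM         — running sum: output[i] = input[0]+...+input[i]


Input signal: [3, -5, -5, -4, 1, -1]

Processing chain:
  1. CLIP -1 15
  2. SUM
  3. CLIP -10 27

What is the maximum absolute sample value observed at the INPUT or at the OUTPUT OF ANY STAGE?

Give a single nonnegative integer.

Input: [3, -5, -5, -4, 1, -1] (max |s|=5)
Stage 1 (CLIP -1 15): clip(3,-1,15)=3, clip(-5,-1,15)=-1, clip(-5,-1,15)=-1, clip(-4,-1,15)=-1, clip(1,-1,15)=1, clip(-1,-1,15)=-1 -> [3, -1, -1, -1, 1, -1] (max |s|=3)
Stage 2 (SUM): sum[0..0]=3, sum[0..1]=2, sum[0..2]=1, sum[0..3]=0, sum[0..4]=1, sum[0..5]=0 -> [3, 2, 1, 0, 1, 0] (max |s|=3)
Stage 3 (CLIP -10 27): clip(3,-10,27)=3, clip(2,-10,27)=2, clip(1,-10,27)=1, clip(0,-10,27)=0, clip(1,-10,27)=1, clip(0,-10,27)=0 -> [3, 2, 1, 0, 1, 0] (max |s|=3)
Overall max amplitude: 5

Answer: 5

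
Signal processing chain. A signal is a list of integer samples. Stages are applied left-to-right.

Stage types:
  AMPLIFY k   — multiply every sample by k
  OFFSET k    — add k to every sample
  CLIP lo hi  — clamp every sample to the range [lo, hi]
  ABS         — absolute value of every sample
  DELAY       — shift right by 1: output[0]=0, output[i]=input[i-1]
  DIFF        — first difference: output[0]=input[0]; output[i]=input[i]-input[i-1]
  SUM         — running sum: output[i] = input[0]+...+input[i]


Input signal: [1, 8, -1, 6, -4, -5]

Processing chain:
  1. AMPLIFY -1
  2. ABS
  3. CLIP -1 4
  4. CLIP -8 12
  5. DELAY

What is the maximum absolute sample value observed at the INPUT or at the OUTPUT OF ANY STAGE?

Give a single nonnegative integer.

Input: [1, 8, -1, 6, -4, -5] (max |s|=8)
Stage 1 (AMPLIFY -1): 1*-1=-1, 8*-1=-8, -1*-1=1, 6*-1=-6, -4*-1=4, -5*-1=5 -> [-1, -8, 1, -6, 4, 5] (max |s|=8)
Stage 2 (ABS): |-1|=1, |-8|=8, |1|=1, |-6|=6, |4|=4, |5|=5 -> [1, 8, 1, 6, 4, 5] (max |s|=8)
Stage 3 (CLIP -1 4): clip(1,-1,4)=1, clip(8,-1,4)=4, clip(1,-1,4)=1, clip(6,-1,4)=4, clip(4,-1,4)=4, clip(5,-1,4)=4 -> [1, 4, 1, 4, 4, 4] (max |s|=4)
Stage 4 (CLIP -8 12): clip(1,-8,12)=1, clip(4,-8,12)=4, clip(1,-8,12)=1, clip(4,-8,12)=4, clip(4,-8,12)=4, clip(4,-8,12)=4 -> [1, 4, 1, 4, 4, 4] (max |s|=4)
Stage 5 (DELAY): [0, 1, 4, 1, 4, 4] = [0, 1, 4, 1, 4, 4] -> [0, 1, 4, 1, 4, 4] (max |s|=4)
Overall max amplitude: 8

Answer: 8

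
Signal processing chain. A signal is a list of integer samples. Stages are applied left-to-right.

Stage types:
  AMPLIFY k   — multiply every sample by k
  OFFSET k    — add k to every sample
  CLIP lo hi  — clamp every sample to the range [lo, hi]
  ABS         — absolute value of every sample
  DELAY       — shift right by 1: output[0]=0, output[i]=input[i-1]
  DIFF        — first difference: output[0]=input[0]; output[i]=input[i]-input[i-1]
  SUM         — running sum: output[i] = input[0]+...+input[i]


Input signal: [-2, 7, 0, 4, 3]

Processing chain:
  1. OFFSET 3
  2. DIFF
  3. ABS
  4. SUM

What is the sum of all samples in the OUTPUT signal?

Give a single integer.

Answer: 71

Derivation:
Input: [-2, 7, 0, 4, 3]
Stage 1 (OFFSET 3): -2+3=1, 7+3=10, 0+3=3, 4+3=7, 3+3=6 -> [1, 10, 3, 7, 6]
Stage 2 (DIFF): s[0]=1, 10-1=9, 3-10=-7, 7-3=4, 6-7=-1 -> [1, 9, -7, 4, -1]
Stage 3 (ABS): |1|=1, |9|=9, |-7|=7, |4|=4, |-1|=1 -> [1, 9, 7, 4, 1]
Stage 4 (SUM): sum[0..0]=1, sum[0..1]=10, sum[0..2]=17, sum[0..3]=21, sum[0..4]=22 -> [1, 10, 17, 21, 22]
Output sum: 71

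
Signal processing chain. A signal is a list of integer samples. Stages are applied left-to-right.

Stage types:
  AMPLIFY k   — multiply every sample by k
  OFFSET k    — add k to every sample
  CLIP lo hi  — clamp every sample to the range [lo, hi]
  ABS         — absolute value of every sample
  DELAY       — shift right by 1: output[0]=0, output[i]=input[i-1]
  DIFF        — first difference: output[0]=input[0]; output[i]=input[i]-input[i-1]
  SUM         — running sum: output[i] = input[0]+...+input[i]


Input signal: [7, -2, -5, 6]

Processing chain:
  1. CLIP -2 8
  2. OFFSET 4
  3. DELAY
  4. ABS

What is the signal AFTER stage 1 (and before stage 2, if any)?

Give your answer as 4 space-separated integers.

Answer: 7 -2 -2 6

Derivation:
Input: [7, -2, -5, 6]
Stage 1 (CLIP -2 8): clip(7,-2,8)=7, clip(-2,-2,8)=-2, clip(-5,-2,8)=-2, clip(6,-2,8)=6 -> [7, -2, -2, 6]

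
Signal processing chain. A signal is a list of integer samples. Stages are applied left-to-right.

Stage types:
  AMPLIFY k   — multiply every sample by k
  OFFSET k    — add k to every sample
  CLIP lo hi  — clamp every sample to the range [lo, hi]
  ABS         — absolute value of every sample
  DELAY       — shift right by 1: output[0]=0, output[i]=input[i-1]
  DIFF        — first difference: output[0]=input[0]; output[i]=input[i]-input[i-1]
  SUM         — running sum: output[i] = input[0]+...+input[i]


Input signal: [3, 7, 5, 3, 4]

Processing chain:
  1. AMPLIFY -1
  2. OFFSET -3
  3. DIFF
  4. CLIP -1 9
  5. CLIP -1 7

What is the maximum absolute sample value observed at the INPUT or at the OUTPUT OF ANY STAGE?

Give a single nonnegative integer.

Answer: 10

Derivation:
Input: [3, 7, 5, 3, 4] (max |s|=7)
Stage 1 (AMPLIFY -1): 3*-1=-3, 7*-1=-7, 5*-1=-5, 3*-1=-3, 4*-1=-4 -> [-3, -7, -5, -3, -4] (max |s|=7)
Stage 2 (OFFSET -3): -3+-3=-6, -7+-3=-10, -5+-3=-8, -3+-3=-6, -4+-3=-7 -> [-6, -10, -8, -6, -7] (max |s|=10)
Stage 3 (DIFF): s[0]=-6, -10--6=-4, -8--10=2, -6--8=2, -7--6=-1 -> [-6, -4, 2, 2, -1] (max |s|=6)
Stage 4 (CLIP -1 9): clip(-6,-1,9)=-1, clip(-4,-1,9)=-1, clip(2,-1,9)=2, clip(2,-1,9)=2, clip(-1,-1,9)=-1 -> [-1, -1, 2, 2, -1] (max |s|=2)
Stage 5 (CLIP -1 7): clip(-1,-1,7)=-1, clip(-1,-1,7)=-1, clip(2,-1,7)=2, clip(2,-1,7)=2, clip(-1,-1,7)=-1 -> [-1, -1, 2, 2, -1] (max |s|=2)
Overall max amplitude: 10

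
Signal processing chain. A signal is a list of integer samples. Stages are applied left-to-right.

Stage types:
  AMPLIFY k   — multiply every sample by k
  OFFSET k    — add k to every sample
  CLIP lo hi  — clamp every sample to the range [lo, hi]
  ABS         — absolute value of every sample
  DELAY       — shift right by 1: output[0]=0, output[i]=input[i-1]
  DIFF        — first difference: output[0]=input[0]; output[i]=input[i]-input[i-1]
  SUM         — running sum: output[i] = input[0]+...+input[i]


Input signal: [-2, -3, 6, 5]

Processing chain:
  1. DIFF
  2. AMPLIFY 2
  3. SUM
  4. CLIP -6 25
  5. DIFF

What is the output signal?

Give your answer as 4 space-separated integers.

Answer: -4 -2 18 -2

Derivation:
Input: [-2, -3, 6, 5]
Stage 1 (DIFF): s[0]=-2, -3--2=-1, 6--3=9, 5-6=-1 -> [-2, -1, 9, -1]
Stage 2 (AMPLIFY 2): -2*2=-4, -1*2=-2, 9*2=18, -1*2=-2 -> [-4, -2, 18, -2]
Stage 3 (SUM): sum[0..0]=-4, sum[0..1]=-6, sum[0..2]=12, sum[0..3]=10 -> [-4, -6, 12, 10]
Stage 4 (CLIP -6 25): clip(-4,-6,25)=-4, clip(-6,-6,25)=-6, clip(12,-6,25)=12, clip(10,-6,25)=10 -> [-4, -6, 12, 10]
Stage 5 (DIFF): s[0]=-4, -6--4=-2, 12--6=18, 10-12=-2 -> [-4, -2, 18, -2]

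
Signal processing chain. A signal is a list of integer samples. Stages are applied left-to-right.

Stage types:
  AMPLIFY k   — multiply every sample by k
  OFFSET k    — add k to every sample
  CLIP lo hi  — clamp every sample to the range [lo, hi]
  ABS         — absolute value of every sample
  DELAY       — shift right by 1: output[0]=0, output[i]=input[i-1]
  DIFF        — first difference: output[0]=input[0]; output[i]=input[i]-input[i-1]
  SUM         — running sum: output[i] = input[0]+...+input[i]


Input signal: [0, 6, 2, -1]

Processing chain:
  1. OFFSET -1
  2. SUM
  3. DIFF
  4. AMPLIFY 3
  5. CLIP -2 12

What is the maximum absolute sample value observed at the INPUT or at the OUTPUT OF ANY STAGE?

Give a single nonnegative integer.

Answer: 15

Derivation:
Input: [0, 6, 2, -1] (max |s|=6)
Stage 1 (OFFSET -1): 0+-1=-1, 6+-1=5, 2+-1=1, -1+-1=-2 -> [-1, 5, 1, -2] (max |s|=5)
Stage 2 (SUM): sum[0..0]=-1, sum[0..1]=4, sum[0..2]=5, sum[0..3]=3 -> [-1, 4, 5, 3] (max |s|=5)
Stage 3 (DIFF): s[0]=-1, 4--1=5, 5-4=1, 3-5=-2 -> [-1, 5, 1, -2] (max |s|=5)
Stage 4 (AMPLIFY 3): -1*3=-3, 5*3=15, 1*3=3, -2*3=-6 -> [-3, 15, 3, -6] (max |s|=15)
Stage 5 (CLIP -2 12): clip(-3,-2,12)=-2, clip(15,-2,12)=12, clip(3,-2,12)=3, clip(-6,-2,12)=-2 -> [-2, 12, 3, -2] (max |s|=12)
Overall max amplitude: 15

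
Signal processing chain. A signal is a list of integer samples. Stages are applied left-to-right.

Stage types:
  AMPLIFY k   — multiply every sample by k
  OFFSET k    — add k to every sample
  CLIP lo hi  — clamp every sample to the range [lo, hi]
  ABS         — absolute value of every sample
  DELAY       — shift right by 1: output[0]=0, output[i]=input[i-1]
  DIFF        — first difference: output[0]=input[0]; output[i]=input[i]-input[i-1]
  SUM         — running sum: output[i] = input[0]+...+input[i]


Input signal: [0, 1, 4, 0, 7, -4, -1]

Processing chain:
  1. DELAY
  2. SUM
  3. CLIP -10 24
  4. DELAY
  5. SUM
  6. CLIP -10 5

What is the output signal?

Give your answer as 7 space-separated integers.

Input: [0, 1, 4, 0, 7, -4, -1]
Stage 1 (DELAY): [0, 0, 1, 4, 0, 7, -4] = [0, 0, 1, 4, 0, 7, -4] -> [0, 0, 1, 4, 0, 7, -4]
Stage 2 (SUM): sum[0..0]=0, sum[0..1]=0, sum[0..2]=1, sum[0..3]=5, sum[0..4]=5, sum[0..5]=12, sum[0..6]=8 -> [0, 0, 1, 5, 5, 12, 8]
Stage 3 (CLIP -10 24): clip(0,-10,24)=0, clip(0,-10,24)=0, clip(1,-10,24)=1, clip(5,-10,24)=5, clip(5,-10,24)=5, clip(12,-10,24)=12, clip(8,-10,24)=8 -> [0, 0, 1, 5, 5, 12, 8]
Stage 4 (DELAY): [0, 0, 0, 1, 5, 5, 12] = [0, 0, 0, 1, 5, 5, 12] -> [0, 0, 0, 1, 5, 5, 12]
Stage 5 (SUM): sum[0..0]=0, sum[0..1]=0, sum[0..2]=0, sum[0..3]=1, sum[0..4]=6, sum[0..5]=11, sum[0..6]=23 -> [0, 0, 0, 1, 6, 11, 23]
Stage 6 (CLIP -10 5): clip(0,-10,5)=0, clip(0,-10,5)=0, clip(0,-10,5)=0, clip(1,-10,5)=1, clip(6,-10,5)=5, clip(11,-10,5)=5, clip(23,-10,5)=5 -> [0, 0, 0, 1, 5, 5, 5]

Answer: 0 0 0 1 5 5 5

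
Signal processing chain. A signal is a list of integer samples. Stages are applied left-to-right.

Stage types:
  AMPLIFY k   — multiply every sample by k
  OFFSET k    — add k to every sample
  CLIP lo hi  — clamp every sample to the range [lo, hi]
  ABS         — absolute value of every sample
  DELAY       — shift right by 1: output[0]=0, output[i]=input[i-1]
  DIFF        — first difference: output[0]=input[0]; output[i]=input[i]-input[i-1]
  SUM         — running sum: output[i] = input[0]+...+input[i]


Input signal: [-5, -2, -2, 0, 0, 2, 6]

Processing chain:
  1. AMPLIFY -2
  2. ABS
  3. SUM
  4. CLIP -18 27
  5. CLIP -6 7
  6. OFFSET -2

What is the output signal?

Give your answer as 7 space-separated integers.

Answer: 5 5 5 5 5 5 5

Derivation:
Input: [-5, -2, -2, 0, 0, 2, 6]
Stage 1 (AMPLIFY -2): -5*-2=10, -2*-2=4, -2*-2=4, 0*-2=0, 0*-2=0, 2*-2=-4, 6*-2=-12 -> [10, 4, 4, 0, 0, -4, -12]
Stage 2 (ABS): |10|=10, |4|=4, |4|=4, |0|=0, |0|=0, |-4|=4, |-12|=12 -> [10, 4, 4, 0, 0, 4, 12]
Stage 3 (SUM): sum[0..0]=10, sum[0..1]=14, sum[0..2]=18, sum[0..3]=18, sum[0..4]=18, sum[0..5]=22, sum[0..6]=34 -> [10, 14, 18, 18, 18, 22, 34]
Stage 4 (CLIP -18 27): clip(10,-18,27)=10, clip(14,-18,27)=14, clip(18,-18,27)=18, clip(18,-18,27)=18, clip(18,-18,27)=18, clip(22,-18,27)=22, clip(34,-18,27)=27 -> [10, 14, 18, 18, 18, 22, 27]
Stage 5 (CLIP -6 7): clip(10,-6,7)=7, clip(14,-6,7)=7, clip(18,-6,7)=7, clip(18,-6,7)=7, clip(18,-6,7)=7, clip(22,-6,7)=7, clip(27,-6,7)=7 -> [7, 7, 7, 7, 7, 7, 7]
Stage 6 (OFFSET -2): 7+-2=5, 7+-2=5, 7+-2=5, 7+-2=5, 7+-2=5, 7+-2=5, 7+-2=5 -> [5, 5, 5, 5, 5, 5, 5]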